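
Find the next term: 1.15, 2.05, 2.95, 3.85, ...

Differences: 2.05 - 1.15 = 0.9
This is an arithmetic sequence with common difference d = 0.9.
Next term = 3.85 + 0.9 = 4.75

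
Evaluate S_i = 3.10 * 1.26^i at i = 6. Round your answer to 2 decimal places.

S_6 = 3.1 * 1.26^6 ≈ 3.1 * 4.0015 ≈ 12.4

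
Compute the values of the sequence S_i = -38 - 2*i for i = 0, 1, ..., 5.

This is an arithmetic sequence.
i=0: S_0 = -38 + -2*0 = -38
i=1: S_1 = -38 + -2*1 = -40
i=2: S_2 = -38 + -2*2 = -42
i=3: S_3 = -38 + -2*3 = -44
i=4: S_4 = -38 + -2*4 = -46
i=5: S_5 = -38 + -2*5 = -48
The first 6 terms are: [-38, -40, -42, -44, -46, -48]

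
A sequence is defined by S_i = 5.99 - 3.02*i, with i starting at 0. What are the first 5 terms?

This is an arithmetic sequence.
i=0: S_0 = 5.99 + -3.02*0 = 5.99
i=1: S_1 = 5.99 + -3.02*1 = 2.97
i=2: S_2 = 5.99 + -3.02*2 = -0.05
i=3: S_3 = 5.99 + -3.02*3 = -3.07
i=4: S_4 = 5.99 + -3.02*4 = -6.09
The first 5 terms are: [5.99, 2.97, -0.05, -3.07, -6.09]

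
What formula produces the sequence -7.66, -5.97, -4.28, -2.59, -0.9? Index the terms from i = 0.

Check differences: -5.97 - -7.66 = 1.69
-4.28 - -5.97 = 1.69
Common difference d = 1.69.
First term a = -7.66.
Formula: S_i = -7.66 + 1.69*i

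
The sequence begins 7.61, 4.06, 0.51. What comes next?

Differences: 4.06 - 7.61 = -3.55
This is an arithmetic sequence with common difference d = -3.55.
Next term = 0.51 + -3.55 = -3.04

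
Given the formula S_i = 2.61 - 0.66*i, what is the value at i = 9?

S_9 = 2.61 + -0.66*9 = 2.61 + -5.94 = -3.33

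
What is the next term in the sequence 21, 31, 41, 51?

Differences: 31 - 21 = 10
This is an arithmetic sequence with common difference d = 10.
Next term = 51 + 10 = 61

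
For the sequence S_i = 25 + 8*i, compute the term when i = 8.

S_8 = 25 + 8*8 = 25 + 64 = 89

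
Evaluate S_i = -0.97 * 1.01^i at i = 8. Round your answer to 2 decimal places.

S_8 = -0.97 * 1.01^8 ≈ -0.97 * 1.0829 ≈ -1.05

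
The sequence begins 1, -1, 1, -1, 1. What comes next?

Ratios: -1 / 1 = -1.0
This is a geometric sequence with common ratio r = -1.
Next term = 1 * -1 = -1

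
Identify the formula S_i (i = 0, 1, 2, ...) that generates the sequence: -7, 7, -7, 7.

Check ratios: 7 / -7 = -1.0
Common ratio r = -1.
First term a = -7.
Formula: S_i = -7 * (-1)^i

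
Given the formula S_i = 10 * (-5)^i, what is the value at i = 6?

S_6 = 10 * (-5)^6 = 10 * 15625 = 156250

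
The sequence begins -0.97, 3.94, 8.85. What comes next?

Differences: 3.94 - -0.97 = 4.91
This is an arithmetic sequence with common difference d = 4.91.
Next term = 8.85 + 4.91 = 13.76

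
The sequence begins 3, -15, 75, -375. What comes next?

Ratios: -15 / 3 = -5.0
This is a geometric sequence with common ratio r = -5.
Next term = -375 * -5 = 1875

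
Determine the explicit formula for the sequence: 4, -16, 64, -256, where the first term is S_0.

Check ratios: -16 / 4 = -4.0
Common ratio r = -4.
First term a = 4.
Formula: S_i = 4 * (-4)^i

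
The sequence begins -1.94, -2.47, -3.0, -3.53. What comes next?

Differences: -2.47 - -1.94 = -0.53
This is an arithmetic sequence with common difference d = -0.53.
Next term = -3.53 + -0.53 = -4.06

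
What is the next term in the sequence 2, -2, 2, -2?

Ratios: -2 / 2 = -1.0
This is a geometric sequence with common ratio r = -1.
Next term = -2 * -1 = 2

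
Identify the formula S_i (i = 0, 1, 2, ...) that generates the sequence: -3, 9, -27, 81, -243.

Check ratios: 9 / -3 = -3.0
Common ratio r = -3.
First term a = -3.
Formula: S_i = -3 * (-3)^i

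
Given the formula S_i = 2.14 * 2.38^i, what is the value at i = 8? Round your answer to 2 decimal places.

S_8 = 2.14 * 2.38^8 ≈ 2.14 * 1029.4746 ≈ 2203.08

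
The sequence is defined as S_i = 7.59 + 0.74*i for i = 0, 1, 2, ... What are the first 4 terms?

This is an arithmetic sequence.
i=0: S_0 = 7.59 + 0.74*0 = 7.59
i=1: S_1 = 7.59 + 0.74*1 = 8.33
i=2: S_2 = 7.59 + 0.74*2 = 9.07
i=3: S_3 = 7.59 + 0.74*3 = 9.81
The first 4 terms are: [7.59, 8.33, 9.07, 9.81]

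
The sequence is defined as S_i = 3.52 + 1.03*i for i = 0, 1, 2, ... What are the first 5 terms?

This is an arithmetic sequence.
i=0: S_0 = 3.52 + 1.03*0 = 3.52
i=1: S_1 = 3.52 + 1.03*1 = 4.55
i=2: S_2 = 3.52 + 1.03*2 = 5.58
i=3: S_3 = 3.52 + 1.03*3 = 6.61
i=4: S_4 = 3.52 + 1.03*4 = 7.64
The first 5 terms are: [3.52, 4.55, 5.58, 6.61, 7.64]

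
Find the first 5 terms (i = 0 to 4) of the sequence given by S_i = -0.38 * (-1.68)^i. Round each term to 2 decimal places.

This is a geometric sequence.
i=0: S_0 = -0.38 * (-1.68)^0 = -0.38
i=1: S_1 = -0.38 * (-1.68)^1 ≈ 0.64
i=2: S_2 = -0.38 * (-1.68)^2 ≈ -1.07
i=3: S_3 = -0.38 * (-1.68)^3 ≈ 1.8
i=4: S_4 = -0.38 * (-1.68)^4 ≈ -3.03
The first 5 terms are: [-0.38, 0.64, -1.07, 1.8, -3.03]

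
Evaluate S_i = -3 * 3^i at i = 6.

S_6 = -3 * 3^6 = -3 * 729 = -2187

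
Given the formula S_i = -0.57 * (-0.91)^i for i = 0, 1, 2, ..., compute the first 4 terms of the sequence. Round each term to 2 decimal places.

This is a geometric sequence.
i=0: S_0 = -0.57 * (-0.91)^0 = -0.57
i=1: S_1 = -0.57 * (-0.91)^1 ≈ 0.52
i=2: S_2 = -0.57 * (-0.91)^2 ≈ -0.47
i=3: S_3 = -0.57 * (-0.91)^3 ≈ 0.43
The first 4 terms are: [-0.57, 0.52, -0.47, 0.43]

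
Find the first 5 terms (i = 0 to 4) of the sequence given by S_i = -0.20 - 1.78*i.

This is an arithmetic sequence.
i=0: S_0 = -0.2 + -1.78*0 = -0.2
i=1: S_1 = -0.2 + -1.78*1 = -1.98
i=2: S_2 = -0.2 + -1.78*2 = -3.76
i=3: S_3 = -0.2 + -1.78*3 = -5.54
i=4: S_4 = -0.2 + -1.78*4 = -7.32
The first 5 terms are: [-0.2, -1.98, -3.76, -5.54, -7.32]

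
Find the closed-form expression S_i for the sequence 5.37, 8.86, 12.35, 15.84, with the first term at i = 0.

Check differences: 8.86 - 5.37 = 3.49
12.35 - 8.86 = 3.49
Common difference d = 3.49.
First term a = 5.37.
Formula: S_i = 5.37 + 3.49*i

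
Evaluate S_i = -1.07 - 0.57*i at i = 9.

S_9 = -1.07 + -0.57*9 = -1.07 + -5.13 = -6.2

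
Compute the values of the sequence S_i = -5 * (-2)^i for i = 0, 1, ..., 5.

This is a geometric sequence.
i=0: S_0 = -5 * (-2)^0 = -5
i=1: S_1 = -5 * (-2)^1 = 10
i=2: S_2 = -5 * (-2)^2 = -20
i=3: S_3 = -5 * (-2)^3 = 40
i=4: S_4 = -5 * (-2)^4 = -80
i=5: S_5 = -5 * (-2)^5 = 160
The first 6 terms are: [-5, 10, -20, 40, -80, 160]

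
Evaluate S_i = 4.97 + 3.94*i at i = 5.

S_5 = 4.97 + 3.94*5 = 4.97 + 19.7 = 24.67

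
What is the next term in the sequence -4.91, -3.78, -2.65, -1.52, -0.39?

Differences: -3.78 - -4.91 = 1.13
This is an arithmetic sequence with common difference d = 1.13.
Next term = -0.39 + 1.13 = 0.74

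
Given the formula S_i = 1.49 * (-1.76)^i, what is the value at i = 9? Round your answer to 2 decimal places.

S_9 = 1.49 * (-1.76)^9 ≈ 1.49 * -162.03693 ≈ -241.44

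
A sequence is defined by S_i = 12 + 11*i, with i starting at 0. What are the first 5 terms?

This is an arithmetic sequence.
i=0: S_0 = 12 + 11*0 = 12
i=1: S_1 = 12 + 11*1 = 23
i=2: S_2 = 12 + 11*2 = 34
i=3: S_3 = 12 + 11*3 = 45
i=4: S_4 = 12 + 11*4 = 56
The first 5 terms are: [12, 23, 34, 45, 56]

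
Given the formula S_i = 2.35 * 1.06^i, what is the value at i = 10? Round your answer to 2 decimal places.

S_10 = 2.35 * 1.06^10 ≈ 2.35 * 1.7908 ≈ 4.21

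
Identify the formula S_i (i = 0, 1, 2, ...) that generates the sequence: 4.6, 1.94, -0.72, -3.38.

Check differences: 1.94 - 4.6 = -2.66
-0.72 - 1.94 = -2.66
Common difference d = -2.66.
First term a = 4.6.
Formula: S_i = 4.60 - 2.66*i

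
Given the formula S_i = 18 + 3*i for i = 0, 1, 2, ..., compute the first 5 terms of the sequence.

This is an arithmetic sequence.
i=0: S_0 = 18 + 3*0 = 18
i=1: S_1 = 18 + 3*1 = 21
i=2: S_2 = 18 + 3*2 = 24
i=3: S_3 = 18 + 3*3 = 27
i=4: S_4 = 18 + 3*4 = 30
The first 5 terms are: [18, 21, 24, 27, 30]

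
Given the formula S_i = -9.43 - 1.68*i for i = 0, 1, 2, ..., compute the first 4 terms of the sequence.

This is an arithmetic sequence.
i=0: S_0 = -9.43 + -1.68*0 = -9.43
i=1: S_1 = -9.43 + -1.68*1 = -11.11
i=2: S_2 = -9.43 + -1.68*2 = -12.79
i=3: S_3 = -9.43 + -1.68*3 = -14.47
The first 4 terms are: [-9.43, -11.11, -12.79, -14.47]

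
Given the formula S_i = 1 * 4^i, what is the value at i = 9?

S_9 = 1 * 4^9 = 1 * 262144 = 262144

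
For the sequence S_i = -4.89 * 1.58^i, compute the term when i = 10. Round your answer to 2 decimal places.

S_10 = -4.89 * 1.58^10 ≈ -4.89 * 96.9551 ≈ -474.11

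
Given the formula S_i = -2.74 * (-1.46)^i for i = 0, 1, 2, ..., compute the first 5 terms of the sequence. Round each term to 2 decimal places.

This is a geometric sequence.
i=0: S_0 = -2.74 * (-1.46)^0 = -2.74
i=1: S_1 = -2.74 * (-1.46)^1 ≈ 4.0
i=2: S_2 = -2.74 * (-1.46)^2 ≈ -5.84
i=3: S_3 = -2.74 * (-1.46)^3 ≈ 8.53
i=4: S_4 = -2.74 * (-1.46)^4 ≈ -12.45
The first 5 terms are: [-2.74, 4.0, -5.84, 8.53, -12.45]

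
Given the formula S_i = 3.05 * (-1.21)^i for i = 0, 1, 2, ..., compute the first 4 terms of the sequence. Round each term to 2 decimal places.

This is a geometric sequence.
i=0: S_0 = 3.05 * (-1.21)^0 = 3.05
i=1: S_1 = 3.05 * (-1.21)^1 ≈ -3.69
i=2: S_2 = 3.05 * (-1.21)^2 ≈ 4.47
i=3: S_3 = 3.05 * (-1.21)^3 ≈ -5.4
The first 4 terms are: [3.05, -3.69, 4.47, -5.4]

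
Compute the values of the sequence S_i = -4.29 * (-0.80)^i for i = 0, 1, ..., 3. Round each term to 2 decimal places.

This is a geometric sequence.
i=0: S_0 = -4.29 * (-0.8)^0 = -4.29
i=1: S_1 = -4.29 * (-0.8)^1 ≈ 3.43
i=2: S_2 = -4.29 * (-0.8)^2 ≈ -2.75
i=3: S_3 = -4.29 * (-0.8)^3 ≈ 2.2
The first 4 terms are: [-4.29, 3.43, -2.75, 2.2]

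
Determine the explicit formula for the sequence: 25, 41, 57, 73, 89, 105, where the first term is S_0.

Check differences: 41 - 25 = 16
57 - 41 = 16
Common difference d = 16.
First term a = 25.
Formula: S_i = 25 + 16*i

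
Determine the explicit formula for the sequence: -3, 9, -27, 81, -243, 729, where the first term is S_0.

Check ratios: 9 / -3 = -3.0
Common ratio r = -3.
First term a = -3.
Formula: S_i = -3 * (-3)^i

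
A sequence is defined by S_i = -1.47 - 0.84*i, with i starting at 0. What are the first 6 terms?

This is an arithmetic sequence.
i=0: S_0 = -1.47 + -0.84*0 = -1.47
i=1: S_1 = -1.47 + -0.84*1 = -2.31
i=2: S_2 = -1.47 + -0.84*2 = -3.15
i=3: S_3 = -1.47 + -0.84*3 = -3.99
i=4: S_4 = -1.47 + -0.84*4 = -4.83
i=5: S_5 = -1.47 + -0.84*5 = -5.67
The first 6 terms are: [-1.47, -2.31, -3.15, -3.99, -4.83, -5.67]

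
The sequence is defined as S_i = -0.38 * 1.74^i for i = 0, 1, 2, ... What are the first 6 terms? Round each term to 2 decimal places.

This is a geometric sequence.
i=0: S_0 = -0.38 * 1.74^0 = -0.38
i=1: S_1 = -0.38 * 1.74^1 ≈ -0.66
i=2: S_2 = -0.38 * 1.74^2 ≈ -1.15
i=3: S_3 = -0.38 * 1.74^3 ≈ -2.0
i=4: S_4 = -0.38 * 1.74^4 ≈ -3.48
i=5: S_5 = -0.38 * 1.74^5 ≈ -6.06
The first 6 terms are: [-0.38, -0.66, -1.15, -2.0, -3.48, -6.06]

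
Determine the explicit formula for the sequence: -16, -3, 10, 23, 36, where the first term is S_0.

Check differences: -3 - -16 = 13
10 - -3 = 13
Common difference d = 13.
First term a = -16.
Formula: S_i = -16 + 13*i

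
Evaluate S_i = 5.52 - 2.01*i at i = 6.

S_6 = 5.52 + -2.01*6 = 5.52 + -12.06 = -6.54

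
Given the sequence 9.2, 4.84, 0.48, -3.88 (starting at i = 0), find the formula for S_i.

Check differences: 4.84 - 9.2 = -4.36
0.48 - 4.84 = -4.36
Common difference d = -4.36.
First term a = 9.2.
Formula: S_i = 9.20 - 4.36*i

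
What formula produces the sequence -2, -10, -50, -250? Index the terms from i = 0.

Check ratios: -10 / -2 = 5.0
Common ratio r = 5.
First term a = -2.
Formula: S_i = -2 * 5^i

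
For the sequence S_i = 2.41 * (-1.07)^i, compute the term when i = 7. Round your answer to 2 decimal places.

S_7 = 2.41 * (-1.07)^7 ≈ 2.41 * -1.6058 ≈ -3.87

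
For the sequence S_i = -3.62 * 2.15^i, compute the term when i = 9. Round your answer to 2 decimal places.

S_9 = -3.62 * 2.15^9 ≈ -3.62 * 981.6262 ≈ -3553.49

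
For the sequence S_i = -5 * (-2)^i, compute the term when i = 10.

S_10 = -5 * (-2)^10 = -5 * 1024 = -5120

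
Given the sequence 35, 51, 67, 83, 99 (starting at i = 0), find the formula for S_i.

Check differences: 51 - 35 = 16
67 - 51 = 16
Common difference d = 16.
First term a = 35.
Formula: S_i = 35 + 16*i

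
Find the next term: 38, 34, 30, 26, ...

Differences: 34 - 38 = -4
This is an arithmetic sequence with common difference d = -4.
Next term = 26 + -4 = 22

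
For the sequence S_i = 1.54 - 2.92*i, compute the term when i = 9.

S_9 = 1.54 + -2.92*9 = 1.54 + -26.28 = -24.74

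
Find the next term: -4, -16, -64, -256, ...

Ratios: -16 / -4 = 4.0
This is a geometric sequence with common ratio r = 4.
Next term = -256 * 4 = -1024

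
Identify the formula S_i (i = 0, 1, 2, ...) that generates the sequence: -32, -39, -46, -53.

Check differences: -39 - -32 = -7
-46 - -39 = -7
Common difference d = -7.
First term a = -32.
Formula: S_i = -32 - 7*i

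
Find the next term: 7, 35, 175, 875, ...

Ratios: 35 / 7 = 5.0
This is a geometric sequence with common ratio r = 5.
Next term = 875 * 5 = 4375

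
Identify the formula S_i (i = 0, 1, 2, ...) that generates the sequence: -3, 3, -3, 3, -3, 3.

Check ratios: 3 / -3 = -1.0
Common ratio r = -1.
First term a = -3.
Formula: S_i = -3 * (-1)^i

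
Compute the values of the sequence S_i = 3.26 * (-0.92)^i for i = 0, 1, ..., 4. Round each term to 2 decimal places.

This is a geometric sequence.
i=0: S_0 = 3.26 * (-0.92)^0 = 3.26
i=1: S_1 = 3.26 * (-0.92)^1 ≈ -3.0
i=2: S_2 = 3.26 * (-0.92)^2 ≈ 2.76
i=3: S_3 = 3.26 * (-0.92)^3 ≈ -2.54
i=4: S_4 = 3.26 * (-0.92)^4 ≈ 2.34
The first 5 terms are: [3.26, -3.0, 2.76, -2.54, 2.34]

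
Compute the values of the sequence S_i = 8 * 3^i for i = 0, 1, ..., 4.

This is a geometric sequence.
i=0: S_0 = 8 * 3^0 = 8
i=1: S_1 = 8 * 3^1 = 24
i=2: S_2 = 8 * 3^2 = 72
i=3: S_3 = 8 * 3^3 = 216
i=4: S_4 = 8 * 3^4 = 648
The first 5 terms are: [8, 24, 72, 216, 648]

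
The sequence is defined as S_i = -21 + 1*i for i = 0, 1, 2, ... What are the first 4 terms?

This is an arithmetic sequence.
i=0: S_0 = -21 + 1*0 = -21
i=1: S_1 = -21 + 1*1 = -20
i=2: S_2 = -21 + 1*2 = -19
i=3: S_3 = -21 + 1*3 = -18
The first 4 terms are: [-21, -20, -19, -18]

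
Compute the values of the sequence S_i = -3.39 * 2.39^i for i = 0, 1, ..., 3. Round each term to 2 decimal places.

This is a geometric sequence.
i=0: S_0 = -3.39 * 2.39^0 = -3.39
i=1: S_1 = -3.39 * 2.39^1 ≈ -8.1
i=2: S_2 = -3.39 * 2.39^2 ≈ -19.36
i=3: S_3 = -3.39 * 2.39^3 ≈ -46.28
The first 4 terms are: [-3.39, -8.1, -19.36, -46.28]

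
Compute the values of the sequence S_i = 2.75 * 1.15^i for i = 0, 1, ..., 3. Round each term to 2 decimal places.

This is a geometric sequence.
i=0: S_0 = 2.75 * 1.15^0 = 2.75
i=1: S_1 = 2.75 * 1.15^1 ≈ 3.16
i=2: S_2 = 2.75 * 1.15^2 ≈ 3.64
i=3: S_3 = 2.75 * 1.15^3 ≈ 4.18
The first 4 terms are: [2.75, 3.16, 3.64, 4.18]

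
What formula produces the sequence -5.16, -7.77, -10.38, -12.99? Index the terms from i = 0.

Check differences: -7.77 - -5.16 = -2.61
-10.38 - -7.77 = -2.61
Common difference d = -2.61.
First term a = -5.16.
Formula: S_i = -5.16 - 2.61*i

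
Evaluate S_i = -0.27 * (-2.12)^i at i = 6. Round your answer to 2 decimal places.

S_6 = -0.27 * (-2.12)^6 ≈ -0.27 * 90.7852 ≈ -24.51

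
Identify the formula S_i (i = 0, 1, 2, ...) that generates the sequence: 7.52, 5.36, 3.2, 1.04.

Check differences: 5.36 - 7.52 = -2.16
3.2 - 5.36 = -2.16
Common difference d = -2.16.
First term a = 7.52.
Formula: S_i = 7.52 - 2.16*i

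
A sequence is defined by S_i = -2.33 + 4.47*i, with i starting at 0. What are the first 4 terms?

This is an arithmetic sequence.
i=0: S_0 = -2.33 + 4.47*0 = -2.33
i=1: S_1 = -2.33 + 4.47*1 = 2.14
i=2: S_2 = -2.33 + 4.47*2 = 6.61
i=3: S_3 = -2.33 + 4.47*3 = 11.08
The first 4 terms are: [-2.33, 2.14, 6.61, 11.08]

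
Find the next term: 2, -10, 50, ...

Ratios: -10 / 2 = -5.0
This is a geometric sequence with common ratio r = -5.
Next term = 50 * -5 = -250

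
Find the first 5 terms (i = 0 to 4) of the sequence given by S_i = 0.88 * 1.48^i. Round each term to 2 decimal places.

This is a geometric sequence.
i=0: S_0 = 0.88 * 1.48^0 = 0.88
i=1: S_1 = 0.88 * 1.48^1 ≈ 1.3
i=2: S_2 = 0.88 * 1.48^2 ≈ 1.93
i=3: S_3 = 0.88 * 1.48^3 ≈ 2.85
i=4: S_4 = 0.88 * 1.48^4 ≈ 4.22
The first 5 terms are: [0.88, 1.3, 1.93, 2.85, 4.22]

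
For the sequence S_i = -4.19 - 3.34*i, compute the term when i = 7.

S_7 = -4.19 + -3.34*7 = -4.19 + -23.38 = -27.57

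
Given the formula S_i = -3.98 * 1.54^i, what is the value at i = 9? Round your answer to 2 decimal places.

S_9 = -3.98 * 1.54^9 ≈ -3.98 * 48.7177 ≈ -193.9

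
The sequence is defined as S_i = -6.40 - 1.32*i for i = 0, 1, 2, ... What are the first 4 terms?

This is an arithmetic sequence.
i=0: S_0 = -6.4 + -1.32*0 = -6.4
i=1: S_1 = -6.4 + -1.32*1 = -7.72
i=2: S_2 = -6.4 + -1.32*2 = -9.04
i=3: S_3 = -6.4 + -1.32*3 = -10.36
The first 4 terms are: [-6.4, -7.72, -9.04, -10.36]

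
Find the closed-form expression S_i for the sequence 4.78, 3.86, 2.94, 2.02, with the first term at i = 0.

Check differences: 3.86 - 4.78 = -0.92
2.94 - 3.86 = -0.92
Common difference d = -0.92.
First term a = 4.78.
Formula: S_i = 4.78 - 0.92*i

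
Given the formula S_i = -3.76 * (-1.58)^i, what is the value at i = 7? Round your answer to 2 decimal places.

S_7 = -3.76 * (-1.58)^7 ≈ -3.76 * -24.581 ≈ 92.42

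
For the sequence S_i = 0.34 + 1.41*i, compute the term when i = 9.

S_9 = 0.34 + 1.41*9 = 0.34 + 12.69 = 13.03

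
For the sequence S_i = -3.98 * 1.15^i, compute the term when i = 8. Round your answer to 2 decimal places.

S_8 = -3.98 * 1.15^8 ≈ -3.98 * 3.059 ≈ -12.17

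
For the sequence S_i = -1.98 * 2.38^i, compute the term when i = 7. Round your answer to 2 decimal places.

S_7 = -1.98 * 2.38^7 ≈ -1.98 * 432.5524 ≈ -856.45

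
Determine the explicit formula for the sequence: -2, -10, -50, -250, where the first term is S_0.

Check ratios: -10 / -2 = 5.0
Common ratio r = 5.
First term a = -2.
Formula: S_i = -2 * 5^i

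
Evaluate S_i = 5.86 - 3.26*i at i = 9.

S_9 = 5.86 + -3.26*9 = 5.86 + -29.34 = -23.48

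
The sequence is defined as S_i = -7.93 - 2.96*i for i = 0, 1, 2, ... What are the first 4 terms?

This is an arithmetic sequence.
i=0: S_0 = -7.93 + -2.96*0 = -7.93
i=1: S_1 = -7.93 + -2.96*1 = -10.89
i=2: S_2 = -7.93 + -2.96*2 = -13.85
i=3: S_3 = -7.93 + -2.96*3 = -16.81
The first 4 terms are: [-7.93, -10.89, -13.85, -16.81]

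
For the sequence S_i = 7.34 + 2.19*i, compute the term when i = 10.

S_10 = 7.34 + 2.19*10 = 7.34 + 21.9 = 29.24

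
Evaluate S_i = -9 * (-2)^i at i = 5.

S_5 = -9 * (-2)^5 = -9 * -32 = 288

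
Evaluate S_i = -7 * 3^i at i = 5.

S_5 = -7 * 3^5 = -7 * 243 = -1701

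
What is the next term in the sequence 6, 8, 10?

Differences: 8 - 6 = 2
This is an arithmetic sequence with common difference d = 2.
Next term = 10 + 2 = 12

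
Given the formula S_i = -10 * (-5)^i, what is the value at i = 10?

S_10 = -10 * (-5)^10 = -10 * 9765625 = -97656250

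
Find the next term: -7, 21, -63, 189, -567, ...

Ratios: 21 / -7 = -3.0
This is a geometric sequence with common ratio r = -3.
Next term = -567 * -3 = 1701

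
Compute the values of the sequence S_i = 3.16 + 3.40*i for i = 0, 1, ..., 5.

This is an arithmetic sequence.
i=0: S_0 = 3.16 + 3.4*0 = 3.16
i=1: S_1 = 3.16 + 3.4*1 = 6.56
i=2: S_2 = 3.16 + 3.4*2 = 9.96
i=3: S_3 = 3.16 + 3.4*3 = 13.36
i=4: S_4 = 3.16 + 3.4*4 = 16.76
i=5: S_5 = 3.16 + 3.4*5 = 20.16
The first 6 terms are: [3.16, 6.56, 9.96, 13.36, 16.76, 20.16]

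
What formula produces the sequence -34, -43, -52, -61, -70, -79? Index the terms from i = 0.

Check differences: -43 - -34 = -9
-52 - -43 = -9
Common difference d = -9.
First term a = -34.
Formula: S_i = -34 - 9*i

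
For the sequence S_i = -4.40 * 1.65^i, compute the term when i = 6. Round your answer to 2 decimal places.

S_6 = -4.4 * 1.65^6 ≈ -4.4 * 20.1792 ≈ -88.79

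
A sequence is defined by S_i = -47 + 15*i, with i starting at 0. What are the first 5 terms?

This is an arithmetic sequence.
i=0: S_0 = -47 + 15*0 = -47
i=1: S_1 = -47 + 15*1 = -32
i=2: S_2 = -47 + 15*2 = -17
i=3: S_3 = -47 + 15*3 = -2
i=4: S_4 = -47 + 15*4 = 13
The first 5 terms are: [-47, -32, -17, -2, 13]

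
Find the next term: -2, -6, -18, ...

Ratios: -6 / -2 = 3.0
This is a geometric sequence with common ratio r = 3.
Next term = -18 * 3 = -54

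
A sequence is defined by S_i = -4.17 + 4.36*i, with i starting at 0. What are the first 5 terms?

This is an arithmetic sequence.
i=0: S_0 = -4.17 + 4.36*0 = -4.17
i=1: S_1 = -4.17 + 4.36*1 = 0.19
i=2: S_2 = -4.17 + 4.36*2 = 4.55
i=3: S_3 = -4.17 + 4.36*3 = 8.91
i=4: S_4 = -4.17 + 4.36*4 = 13.27
The first 5 terms are: [-4.17, 0.19, 4.55, 8.91, 13.27]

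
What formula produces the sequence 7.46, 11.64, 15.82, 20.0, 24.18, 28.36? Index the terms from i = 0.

Check differences: 11.64 - 7.46 = 4.18
15.82 - 11.64 = 4.18
Common difference d = 4.18.
First term a = 7.46.
Formula: S_i = 7.46 + 4.18*i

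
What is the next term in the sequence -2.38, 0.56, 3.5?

Differences: 0.56 - -2.38 = 2.94
This is an arithmetic sequence with common difference d = 2.94.
Next term = 3.5 + 2.94 = 6.44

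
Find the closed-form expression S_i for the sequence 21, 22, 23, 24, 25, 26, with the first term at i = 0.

Check differences: 22 - 21 = 1
23 - 22 = 1
Common difference d = 1.
First term a = 21.
Formula: S_i = 21 + 1*i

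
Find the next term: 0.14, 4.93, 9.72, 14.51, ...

Differences: 4.93 - 0.14 = 4.79
This is an arithmetic sequence with common difference d = 4.79.
Next term = 14.51 + 4.79 = 19.3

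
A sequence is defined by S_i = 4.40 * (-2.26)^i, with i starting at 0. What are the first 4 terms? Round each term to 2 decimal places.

This is a geometric sequence.
i=0: S_0 = 4.4 * (-2.26)^0 = 4.4
i=1: S_1 = 4.4 * (-2.26)^1 ≈ -9.94
i=2: S_2 = 4.4 * (-2.26)^2 ≈ 22.47
i=3: S_3 = 4.4 * (-2.26)^3 ≈ -50.79
The first 4 terms are: [4.4, -9.94, 22.47, -50.79]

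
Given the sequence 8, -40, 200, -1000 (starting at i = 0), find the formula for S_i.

Check ratios: -40 / 8 = -5.0
Common ratio r = -5.
First term a = 8.
Formula: S_i = 8 * (-5)^i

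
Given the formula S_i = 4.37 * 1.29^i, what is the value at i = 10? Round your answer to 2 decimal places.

S_10 = 4.37 * 1.29^10 ≈ 4.37 * 12.7614 ≈ 55.77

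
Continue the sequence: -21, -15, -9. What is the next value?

Differences: -15 - -21 = 6
This is an arithmetic sequence with common difference d = 6.
Next term = -9 + 6 = -3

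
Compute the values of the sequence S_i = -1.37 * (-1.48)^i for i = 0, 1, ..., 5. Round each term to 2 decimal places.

This is a geometric sequence.
i=0: S_0 = -1.37 * (-1.48)^0 = -1.37
i=1: S_1 = -1.37 * (-1.48)^1 ≈ 2.03
i=2: S_2 = -1.37 * (-1.48)^2 ≈ -3.0
i=3: S_3 = -1.37 * (-1.48)^3 ≈ 4.44
i=4: S_4 = -1.37 * (-1.48)^4 ≈ -6.57
i=5: S_5 = -1.37 * (-1.48)^5 ≈ 9.73
The first 6 terms are: [-1.37, 2.03, -3.0, 4.44, -6.57, 9.73]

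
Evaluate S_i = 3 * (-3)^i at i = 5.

S_5 = 3 * (-3)^5 = 3 * -243 = -729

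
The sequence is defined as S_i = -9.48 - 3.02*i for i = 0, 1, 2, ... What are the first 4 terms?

This is an arithmetic sequence.
i=0: S_0 = -9.48 + -3.02*0 = -9.48
i=1: S_1 = -9.48 + -3.02*1 = -12.5
i=2: S_2 = -9.48 + -3.02*2 = -15.52
i=3: S_3 = -9.48 + -3.02*3 = -18.54
The first 4 terms are: [-9.48, -12.5, -15.52, -18.54]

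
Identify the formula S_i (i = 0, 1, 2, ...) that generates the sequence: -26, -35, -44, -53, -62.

Check differences: -35 - -26 = -9
-44 - -35 = -9
Common difference d = -9.
First term a = -26.
Formula: S_i = -26 - 9*i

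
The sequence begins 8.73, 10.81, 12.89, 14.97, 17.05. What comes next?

Differences: 10.81 - 8.73 = 2.08
This is an arithmetic sequence with common difference d = 2.08.
Next term = 17.05 + 2.08 = 19.13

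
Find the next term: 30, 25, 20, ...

Differences: 25 - 30 = -5
This is an arithmetic sequence with common difference d = -5.
Next term = 20 + -5 = 15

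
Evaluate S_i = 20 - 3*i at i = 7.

S_7 = 20 + -3*7 = 20 + -21 = -1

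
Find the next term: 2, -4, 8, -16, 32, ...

Ratios: -4 / 2 = -2.0
This is a geometric sequence with common ratio r = -2.
Next term = 32 * -2 = -64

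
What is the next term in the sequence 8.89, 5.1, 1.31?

Differences: 5.1 - 8.89 = -3.79
This is an arithmetic sequence with common difference d = -3.79.
Next term = 1.31 + -3.79 = -2.48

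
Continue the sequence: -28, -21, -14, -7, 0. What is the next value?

Differences: -21 - -28 = 7
This is an arithmetic sequence with common difference d = 7.
Next term = 0 + 7 = 7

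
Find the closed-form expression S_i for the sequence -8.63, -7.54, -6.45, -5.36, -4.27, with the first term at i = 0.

Check differences: -7.54 - -8.63 = 1.09
-6.45 - -7.54 = 1.09
Common difference d = 1.09.
First term a = -8.63.
Formula: S_i = -8.63 + 1.09*i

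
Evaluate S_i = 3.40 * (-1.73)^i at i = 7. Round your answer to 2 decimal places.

S_7 = 3.4 * (-1.73)^7 ≈ 3.4 * -46.3791 ≈ -157.69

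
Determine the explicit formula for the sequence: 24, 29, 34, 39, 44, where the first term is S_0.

Check differences: 29 - 24 = 5
34 - 29 = 5
Common difference d = 5.
First term a = 24.
Formula: S_i = 24 + 5*i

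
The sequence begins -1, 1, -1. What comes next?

Ratios: 1 / -1 = -1.0
This is a geometric sequence with common ratio r = -1.
Next term = -1 * -1 = 1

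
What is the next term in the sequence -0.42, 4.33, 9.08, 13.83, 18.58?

Differences: 4.33 - -0.42 = 4.75
This is an arithmetic sequence with common difference d = 4.75.
Next term = 18.58 + 4.75 = 23.33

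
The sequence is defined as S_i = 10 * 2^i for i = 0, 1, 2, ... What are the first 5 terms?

This is a geometric sequence.
i=0: S_0 = 10 * 2^0 = 10
i=1: S_1 = 10 * 2^1 = 20
i=2: S_2 = 10 * 2^2 = 40
i=3: S_3 = 10 * 2^3 = 80
i=4: S_4 = 10 * 2^4 = 160
The first 5 terms are: [10, 20, 40, 80, 160]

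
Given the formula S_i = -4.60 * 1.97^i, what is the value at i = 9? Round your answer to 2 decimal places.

S_9 = -4.6 * 1.97^9 ≈ -4.6 * 446.8853 ≈ -2055.67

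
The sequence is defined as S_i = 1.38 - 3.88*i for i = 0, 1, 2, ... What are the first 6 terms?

This is an arithmetic sequence.
i=0: S_0 = 1.38 + -3.88*0 = 1.38
i=1: S_1 = 1.38 + -3.88*1 = -2.5
i=2: S_2 = 1.38 + -3.88*2 = -6.38
i=3: S_3 = 1.38 + -3.88*3 = -10.26
i=4: S_4 = 1.38 + -3.88*4 = -14.14
i=5: S_5 = 1.38 + -3.88*5 = -18.02
The first 6 terms are: [1.38, -2.5, -6.38, -10.26, -14.14, -18.02]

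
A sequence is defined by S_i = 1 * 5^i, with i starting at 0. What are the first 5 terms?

This is a geometric sequence.
i=0: S_0 = 1 * 5^0 = 1
i=1: S_1 = 1 * 5^1 = 5
i=2: S_2 = 1 * 5^2 = 25
i=3: S_3 = 1 * 5^3 = 125
i=4: S_4 = 1 * 5^4 = 625
The first 5 terms are: [1, 5, 25, 125, 625]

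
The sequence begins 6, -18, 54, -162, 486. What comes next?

Ratios: -18 / 6 = -3.0
This is a geometric sequence with common ratio r = -3.
Next term = 486 * -3 = -1458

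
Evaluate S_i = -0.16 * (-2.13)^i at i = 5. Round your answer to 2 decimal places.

S_5 = -0.16 * (-2.13)^5 ≈ -0.16 * -43.8428 ≈ 7.01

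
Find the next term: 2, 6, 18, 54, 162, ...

Ratios: 6 / 2 = 3.0
This is a geometric sequence with common ratio r = 3.
Next term = 162 * 3 = 486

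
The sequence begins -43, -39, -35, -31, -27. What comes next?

Differences: -39 - -43 = 4
This is an arithmetic sequence with common difference d = 4.
Next term = -27 + 4 = -23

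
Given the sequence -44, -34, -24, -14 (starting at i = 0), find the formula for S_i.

Check differences: -34 - -44 = 10
-24 - -34 = 10
Common difference d = 10.
First term a = -44.
Formula: S_i = -44 + 10*i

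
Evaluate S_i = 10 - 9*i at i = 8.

S_8 = 10 + -9*8 = 10 + -72 = -62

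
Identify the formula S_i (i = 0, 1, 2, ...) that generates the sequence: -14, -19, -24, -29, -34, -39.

Check differences: -19 - -14 = -5
-24 - -19 = -5
Common difference d = -5.
First term a = -14.
Formula: S_i = -14 - 5*i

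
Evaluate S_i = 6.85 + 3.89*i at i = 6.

S_6 = 6.85 + 3.89*6 = 6.85 + 23.34 = 30.19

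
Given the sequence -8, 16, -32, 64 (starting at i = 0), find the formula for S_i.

Check ratios: 16 / -8 = -2.0
Common ratio r = -2.
First term a = -8.
Formula: S_i = -8 * (-2)^i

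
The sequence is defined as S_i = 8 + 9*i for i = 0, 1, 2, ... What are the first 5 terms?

This is an arithmetic sequence.
i=0: S_0 = 8 + 9*0 = 8
i=1: S_1 = 8 + 9*1 = 17
i=2: S_2 = 8 + 9*2 = 26
i=3: S_3 = 8 + 9*3 = 35
i=4: S_4 = 8 + 9*4 = 44
The first 5 terms are: [8, 17, 26, 35, 44]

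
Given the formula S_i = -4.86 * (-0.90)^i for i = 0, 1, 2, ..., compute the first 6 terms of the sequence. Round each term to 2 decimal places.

This is a geometric sequence.
i=0: S_0 = -4.86 * (-0.9)^0 = -4.86
i=1: S_1 = -4.86 * (-0.9)^1 ≈ 4.37
i=2: S_2 = -4.86 * (-0.9)^2 ≈ -3.94
i=3: S_3 = -4.86 * (-0.9)^3 ≈ 3.54
i=4: S_4 = -4.86 * (-0.9)^4 ≈ -3.19
i=5: S_5 = -4.86 * (-0.9)^5 ≈ 2.87
The first 6 terms are: [-4.86, 4.37, -3.94, 3.54, -3.19, 2.87]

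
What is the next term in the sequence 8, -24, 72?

Ratios: -24 / 8 = -3.0
This is a geometric sequence with common ratio r = -3.
Next term = 72 * -3 = -216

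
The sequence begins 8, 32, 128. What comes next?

Ratios: 32 / 8 = 4.0
This is a geometric sequence with common ratio r = 4.
Next term = 128 * 4 = 512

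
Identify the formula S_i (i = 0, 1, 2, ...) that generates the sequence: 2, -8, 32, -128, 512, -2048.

Check ratios: -8 / 2 = -4.0
Common ratio r = -4.
First term a = 2.
Formula: S_i = 2 * (-4)^i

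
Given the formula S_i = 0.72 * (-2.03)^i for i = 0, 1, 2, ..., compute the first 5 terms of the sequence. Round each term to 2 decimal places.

This is a geometric sequence.
i=0: S_0 = 0.72 * (-2.03)^0 = 0.72
i=1: S_1 = 0.72 * (-2.03)^1 ≈ -1.46
i=2: S_2 = 0.72 * (-2.03)^2 ≈ 2.97
i=3: S_3 = 0.72 * (-2.03)^3 ≈ -6.02
i=4: S_4 = 0.72 * (-2.03)^4 ≈ 12.23
The first 5 terms are: [0.72, -1.46, 2.97, -6.02, 12.23]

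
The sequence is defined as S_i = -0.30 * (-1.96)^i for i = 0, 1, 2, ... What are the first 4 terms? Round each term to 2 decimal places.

This is a geometric sequence.
i=0: S_0 = -0.3 * (-1.96)^0 = -0.3
i=1: S_1 = -0.3 * (-1.96)^1 ≈ 0.59
i=2: S_2 = -0.3 * (-1.96)^2 ≈ -1.15
i=3: S_3 = -0.3 * (-1.96)^3 ≈ 2.26
The first 4 terms are: [-0.3, 0.59, -1.15, 2.26]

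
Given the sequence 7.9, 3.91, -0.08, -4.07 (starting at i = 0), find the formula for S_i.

Check differences: 3.91 - 7.9 = -3.99
-0.08 - 3.91 = -3.99
Common difference d = -3.99.
First term a = 7.9.
Formula: S_i = 7.90 - 3.99*i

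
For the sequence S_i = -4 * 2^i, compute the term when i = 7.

S_7 = -4 * 2^7 = -4 * 128 = -512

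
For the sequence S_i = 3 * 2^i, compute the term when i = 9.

S_9 = 3 * 2^9 = 3 * 512 = 1536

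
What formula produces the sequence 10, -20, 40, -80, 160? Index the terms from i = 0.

Check ratios: -20 / 10 = -2.0
Common ratio r = -2.
First term a = 10.
Formula: S_i = 10 * (-2)^i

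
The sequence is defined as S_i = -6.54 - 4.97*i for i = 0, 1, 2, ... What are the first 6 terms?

This is an arithmetic sequence.
i=0: S_0 = -6.54 + -4.97*0 = -6.54
i=1: S_1 = -6.54 + -4.97*1 = -11.51
i=2: S_2 = -6.54 + -4.97*2 = -16.48
i=3: S_3 = -6.54 + -4.97*3 = -21.45
i=4: S_4 = -6.54 + -4.97*4 = -26.42
i=5: S_5 = -6.54 + -4.97*5 = -31.39
The first 6 terms are: [-6.54, -11.51, -16.48, -21.45, -26.42, -31.39]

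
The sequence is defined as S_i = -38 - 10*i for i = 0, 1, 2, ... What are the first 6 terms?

This is an arithmetic sequence.
i=0: S_0 = -38 + -10*0 = -38
i=1: S_1 = -38 + -10*1 = -48
i=2: S_2 = -38 + -10*2 = -58
i=3: S_3 = -38 + -10*3 = -68
i=4: S_4 = -38 + -10*4 = -78
i=5: S_5 = -38 + -10*5 = -88
The first 6 terms are: [-38, -48, -58, -68, -78, -88]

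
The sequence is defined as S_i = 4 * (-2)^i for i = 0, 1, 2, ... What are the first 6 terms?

This is a geometric sequence.
i=0: S_0 = 4 * (-2)^0 = 4
i=1: S_1 = 4 * (-2)^1 = -8
i=2: S_2 = 4 * (-2)^2 = 16
i=3: S_3 = 4 * (-2)^3 = -32
i=4: S_4 = 4 * (-2)^4 = 64
i=5: S_5 = 4 * (-2)^5 = -128
The first 6 terms are: [4, -8, 16, -32, 64, -128]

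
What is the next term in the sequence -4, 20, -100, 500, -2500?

Ratios: 20 / -4 = -5.0
This is a geometric sequence with common ratio r = -5.
Next term = -2500 * -5 = 12500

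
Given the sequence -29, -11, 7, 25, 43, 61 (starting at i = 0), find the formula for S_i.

Check differences: -11 - -29 = 18
7 - -11 = 18
Common difference d = 18.
First term a = -29.
Formula: S_i = -29 + 18*i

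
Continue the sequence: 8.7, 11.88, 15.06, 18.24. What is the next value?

Differences: 11.88 - 8.7 = 3.18
This is an arithmetic sequence with common difference d = 3.18.
Next term = 18.24 + 3.18 = 21.42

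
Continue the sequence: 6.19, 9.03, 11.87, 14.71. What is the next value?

Differences: 9.03 - 6.19 = 2.84
This is an arithmetic sequence with common difference d = 2.84.
Next term = 14.71 + 2.84 = 17.55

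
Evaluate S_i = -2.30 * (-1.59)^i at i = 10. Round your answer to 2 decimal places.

S_10 = -2.3 * (-1.59)^10 ≈ -2.3 * 103.2693 ≈ -237.52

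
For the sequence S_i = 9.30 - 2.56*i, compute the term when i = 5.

S_5 = 9.3 + -2.56*5 = 9.3 + -12.8 = -3.5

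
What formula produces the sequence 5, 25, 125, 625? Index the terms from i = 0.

Check ratios: 25 / 5 = 5.0
Common ratio r = 5.
First term a = 5.
Formula: S_i = 5 * 5^i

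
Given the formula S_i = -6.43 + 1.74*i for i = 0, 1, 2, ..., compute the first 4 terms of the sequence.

This is an arithmetic sequence.
i=0: S_0 = -6.43 + 1.74*0 = -6.43
i=1: S_1 = -6.43 + 1.74*1 = -4.69
i=2: S_2 = -6.43 + 1.74*2 = -2.95
i=3: S_3 = -6.43 + 1.74*3 = -1.21
The first 4 terms are: [-6.43, -4.69, -2.95, -1.21]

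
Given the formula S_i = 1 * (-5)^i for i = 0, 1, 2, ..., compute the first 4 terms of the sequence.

This is a geometric sequence.
i=0: S_0 = 1 * (-5)^0 = 1
i=1: S_1 = 1 * (-5)^1 = -5
i=2: S_2 = 1 * (-5)^2 = 25
i=3: S_3 = 1 * (-5)^3 = -125
The first 4 terms are: [1, -5, 25, -125]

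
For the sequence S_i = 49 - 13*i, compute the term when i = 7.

S_7 = 49 + -13*7 = 49 + -91 = -42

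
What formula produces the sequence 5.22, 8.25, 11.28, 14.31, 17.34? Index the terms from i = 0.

Check differences: 8.25 - 5.22 = 3.03
11.28 - 8.25 = 3.03
Common difference d = 3.03.
First term a = 5.22.
Formula: S_i = 5.22 + 3.03*i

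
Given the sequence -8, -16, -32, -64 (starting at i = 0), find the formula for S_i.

Check ratios: -16 / -8 = 2.0
Common ratio r = 2.
First term a = -8.
Formula: S_i = -8 * 2^i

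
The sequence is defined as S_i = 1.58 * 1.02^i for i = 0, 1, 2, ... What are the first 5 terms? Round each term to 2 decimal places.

This is a geometric sequence.
i=0: S_0 = 1.58 * 1.02^0 = 1.58
i=1: S_1 = 1.58 * 1.02^1 ≈ 1.61
i=2: S_2 = 1.58 * 1.02^2 ≈ 1.64
i=3: S_3 = 1.58 * 1.02^3 ≈ 1.68
i=4: S_4 = 1.58 * 1.02^4 ≈ 1.71
The first 5 terms are: [1.58, 1.61, 1.64, 1.68, 1.71]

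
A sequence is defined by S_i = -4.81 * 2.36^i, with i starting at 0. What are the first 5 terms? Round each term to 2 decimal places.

This is a geometric sequence.
i=0: S_0 = -4.81 * 2.36^0 = -4.81
i=1: S_1 = -4.81 * 2.36^1 ≈ -11.35
i=2: S_2 = -4.81 * 2.36^2 ≈ -26.79
i=3: S_3 = -4.81 * 2.36^3 ≈ -63.22
i=4: S_4 = -4.81 * 2.36^4 ≈ -149.21
The first 5 terms are: [-4.81, -11.35, -26.79, -63.22, -149.21]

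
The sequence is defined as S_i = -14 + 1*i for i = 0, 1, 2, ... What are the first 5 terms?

This is an arithmetic sequence.
i=0: S_0 = -14 + 1*0 = -14
i=1: S_1 = -14 + 1*1 = -13
i=2: S_2 = -14 + 1*2 = -12
i=3: S_3 = -14 + 1*3 = -11
i=4: S_4 = -14 + 1*4 = -10
The first 5 terms are: [-14, -13, -12, -11, -10]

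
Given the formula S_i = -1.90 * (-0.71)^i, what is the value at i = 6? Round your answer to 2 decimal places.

S_6 = -1.9 * (-0.71)^6 ≈ -1.9 * 0.1281 ≈ -0.24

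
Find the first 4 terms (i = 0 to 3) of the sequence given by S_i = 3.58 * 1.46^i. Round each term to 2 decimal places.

This is a geometric sequence.
i=0: S_0 = 3.58 * 1.46^0 = 3.58
i=1: S_1 = 3.58 * 1.46^1 ≈ 5.23
i=2: S_2 = 3.58 * 1.46^2 ≈ 7.63
i=3: S_3 = 3.58 * 1.46^3 ≈ 11.14
The first 4 terms are: [3.58, 5.23, 7.63, 11.14]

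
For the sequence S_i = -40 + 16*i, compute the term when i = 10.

S_10 = -40 + 16*10 = -40 + 160 = 120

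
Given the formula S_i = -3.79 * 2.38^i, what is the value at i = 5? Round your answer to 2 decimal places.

S_5 = -3.79 * 2.38^5 ≈ -3.79 * 76.3633 ≈ -289.42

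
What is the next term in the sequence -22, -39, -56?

Differences: -39 - -22 = -17
This is an arithmetic sequence with common difference d = -17.
Next term = -56 + -17 = -73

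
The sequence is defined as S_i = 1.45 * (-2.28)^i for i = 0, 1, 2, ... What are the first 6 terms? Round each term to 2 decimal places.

This is a geometric sequence.
i=0: S_0 = 1.45 * (-2.28)^0 = 1.45
i=1: S_1 = 1.45 * (-2.28)^1 ≈ -3.31
i=2: S_2 = 1.45 * (-2.28)^2 ≈ 7.54
i=3: S_3 = 1.45 * (-2.28)^3 ≈ -17.19
i=4: S_4 = 1.45 * (-2.28)^4 ≈ 39.18
i=5: S_5 = 1.45 * (-2.28)^5 ≈ -89.34
The first 6 terms are: [1.45, -3.31, 7.54, -17.19, 39.18, -89.34]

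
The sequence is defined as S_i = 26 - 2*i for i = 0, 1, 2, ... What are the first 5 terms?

This is an arithmetic sequence.
i=0: S_0 = 26 + -2*0 = 26
i=1: S_1 = 26 + -2*1 = 24
i=2: S_2 = 26 + -2*2 = 22
i=3: S_3 = 26 + -2*3 = 20
i=4: S_4 = 26 + -2*4 = 18
The first 5 terms are: [26, 24, 22, 20, 18]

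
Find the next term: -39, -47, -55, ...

Differences: -47 - -39 = -8
This is an arithmetic sequence with common difference d = -8.
Next term = -55 + -8 = -63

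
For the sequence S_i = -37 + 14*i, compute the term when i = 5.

S_5 = -37 + 14*5 = -37 + 70 = 33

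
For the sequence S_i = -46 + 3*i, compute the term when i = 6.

S_6 = -46 + 3*6 = -46 + 18 = -28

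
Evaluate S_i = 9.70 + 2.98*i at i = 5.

S_5 = 9.7 + 2.98*5 = 9.7 + 14.9 = 24.6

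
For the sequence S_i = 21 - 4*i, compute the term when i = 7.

S_7 = 21 + -4*7 = 21 + -28 = -7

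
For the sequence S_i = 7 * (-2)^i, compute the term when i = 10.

S_10 = 7 * (-2)^10 = 7 * 1024 = 7168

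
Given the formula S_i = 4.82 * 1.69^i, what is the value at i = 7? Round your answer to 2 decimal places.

S_7 = 4.82 * 1.69^7 ≈ 4.82 * 39.3738 ≈ 189.78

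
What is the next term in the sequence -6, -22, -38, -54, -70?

Differences: -22 - -6 = -16
This is an arithmetic sequence with common difference d = -16.
Next term = -70 + -16 = -86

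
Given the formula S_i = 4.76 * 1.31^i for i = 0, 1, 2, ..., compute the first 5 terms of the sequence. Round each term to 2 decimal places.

This is a geometric sequence.
i=0: S_0 = 4.76 * 1.31^0 = 4.76
i=1: S_1 = 4.76 * 1.31^1 ≈ 6.24
i=2: S_2 = 4.76 * 1.31^2 ≈ 8.17
i=3: S_3 = 4.76 * 1.31^3 ≈ 10.7
i=4: S_4 = 4.76 * 1.31^4 ≈ 14.02
The first 5 terms are: [4.76, 6.24, 8.17, 10.7, 14.02]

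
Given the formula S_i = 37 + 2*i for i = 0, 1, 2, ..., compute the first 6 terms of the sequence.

This is an arithmetic sequence.
i=0: S_0 = 37 + 2*0 = 37
i=1: S_1 = 37 + 2*1 = 39
i=2: S_2 = 37 + 2*2 = 41
i=3: S_3 = 37 + 2*3 = 43
i=4: S_4 = 37 + 2*4 = 45
i=5: S_5 = 37 + 2*5 = 47
The first 6 terms are: [37, 39, 41, 43, 45, 47]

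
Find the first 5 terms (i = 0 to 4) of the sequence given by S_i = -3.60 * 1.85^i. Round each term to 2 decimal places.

This is a geometric sequence.
i=0: S_0 = -3.6 * 1.85^0 = -3.6
i=1: S_1 = -3.6 * 1.85^1 = -6.66
i=2: S_2 = -3.6 * 1.85^2 ≈ -12.32
i=3: S_3 = -3.6 * 1.85^3 ≈ -22.79
i=4: S_4 = -3.6 * 1.85^4 ≈ -42.17
The first 5 terms are: [-3.6, -6.66, -12.32, -22.79, -42.17]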